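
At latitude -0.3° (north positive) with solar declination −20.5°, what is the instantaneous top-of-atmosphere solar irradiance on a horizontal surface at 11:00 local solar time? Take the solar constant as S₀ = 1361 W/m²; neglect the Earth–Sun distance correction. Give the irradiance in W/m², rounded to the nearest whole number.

Hour angle H = 15° × (11 − 12) = -15.00°.
cos θ_z = sin(-0.3°) sin(-20.5°) + cos(-0.3°) cos(-20.5°) cos(-15.00°) = 0.0018 + 0.9047 = 0.9065.
Top-of-atmosphere irradiance = S₀ cos θ_z = 1361 × 0.9065 = 1233.75 W/m².

1234 W/m²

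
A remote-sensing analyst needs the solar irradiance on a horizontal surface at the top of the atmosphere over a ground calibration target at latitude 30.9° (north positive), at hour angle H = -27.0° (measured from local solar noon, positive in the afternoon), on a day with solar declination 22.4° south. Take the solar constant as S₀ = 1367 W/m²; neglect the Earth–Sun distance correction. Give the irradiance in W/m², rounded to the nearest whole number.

699 W/m²

With φ = 30.9°, δ = -22.4°, H = -27.00°: sin φ sin δ = -0.1957, cos φ cos δ cos H = 0.7069, so cos θ_z = 0.5112.
Top-of-atmosphere irradiance = S₀ cos θ_z = 1367 × 0.5112 = 698.81 W/m².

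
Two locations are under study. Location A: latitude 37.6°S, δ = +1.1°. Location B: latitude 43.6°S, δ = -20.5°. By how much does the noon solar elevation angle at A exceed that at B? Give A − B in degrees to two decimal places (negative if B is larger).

A: 90° − |-37.6 − (1.1)| = 51.30°.
B: 90° − |-43.6 − (-20.5)| = 66.90°.
A − B = 51.30 − 66.90 = -15.60°.

-15.60°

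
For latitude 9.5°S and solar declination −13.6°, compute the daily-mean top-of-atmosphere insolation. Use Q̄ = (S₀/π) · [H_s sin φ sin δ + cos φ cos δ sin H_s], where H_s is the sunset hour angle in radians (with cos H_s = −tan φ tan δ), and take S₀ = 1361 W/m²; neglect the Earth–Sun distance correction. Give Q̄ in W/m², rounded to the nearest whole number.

442 W/m²

cos H_s = −tan(-9.5°) · tan(-13.6°) = -0.0405, so H_s = arccos(-0.0405) = 92.32°. In radians, H_s = 1.6113.
H_s sin φ sin δ = 1.6113 × -0.1650 × -0.2351 = 0.0625.
cos φ cos δ sin H_s = 0.9863 × 0.9720 × 0.9992 = 0.9579.
Q̄ = (1361/π) × (0.0625 + 0.9579) = 433.22 × 1.0204 = 442.06 W/m².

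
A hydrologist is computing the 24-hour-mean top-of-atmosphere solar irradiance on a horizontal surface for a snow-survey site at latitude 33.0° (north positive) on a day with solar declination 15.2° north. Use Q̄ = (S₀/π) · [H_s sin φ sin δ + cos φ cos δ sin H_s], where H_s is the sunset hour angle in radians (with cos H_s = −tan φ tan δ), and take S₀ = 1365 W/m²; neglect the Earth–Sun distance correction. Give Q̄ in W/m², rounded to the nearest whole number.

−tan φ tan δ = −(0.6494)(0.2717) = -0.1764; H_s = arccos(-0.1764) = 100.16°. In radians, H_s = 1.7481.
H_s sin φ sin δ = 1.7481 × 0.5446 × 0.2622 = 0.2496.
cos φ cos δ sin H_s = 0.8387 × 0.9650 × 0.9843 = 0.7966.
Q̄ = (1365/π) × (0.2496 + 0.7966) = 434.49 × 1.0462 = 454.56 W/m².

455 W/m²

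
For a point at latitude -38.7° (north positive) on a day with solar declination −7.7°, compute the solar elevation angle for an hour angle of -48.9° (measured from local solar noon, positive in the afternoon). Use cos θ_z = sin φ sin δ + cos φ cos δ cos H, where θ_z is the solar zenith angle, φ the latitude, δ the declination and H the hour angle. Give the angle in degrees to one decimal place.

cos θ_z = sin(-38.7°) sin(-7.7°) + cos(-38.7°) cos(-7.7°) cos(-48.90°) = 0.0838 + 0.5084 = 0.5922.
θ_z = arccos(0.5922) = 53.69°, so the elevation is 90° − 53.69° = 36.31°.

36.3°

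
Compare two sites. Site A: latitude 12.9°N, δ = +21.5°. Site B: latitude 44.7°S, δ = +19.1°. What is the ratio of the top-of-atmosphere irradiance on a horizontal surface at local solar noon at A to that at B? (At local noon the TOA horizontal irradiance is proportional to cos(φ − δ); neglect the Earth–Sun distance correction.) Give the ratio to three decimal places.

2.240

A: cos θ_z = cos(12.9° − (21.5°)) = 0.9888.
B: cos θ_z = cos(-44.7° − (19.1°)) = 0.4415.
Ratio A/B = 0.9888 / 0.4415 = 2.2396.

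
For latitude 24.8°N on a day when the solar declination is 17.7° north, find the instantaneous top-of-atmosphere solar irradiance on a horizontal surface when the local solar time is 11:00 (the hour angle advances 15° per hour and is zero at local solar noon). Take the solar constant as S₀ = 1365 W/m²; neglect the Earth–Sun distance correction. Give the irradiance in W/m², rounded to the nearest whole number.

1314 W/m²

Hour angle H = 15° × (11 − 12) = -15.00°.
With φ = 24.8°, δ = 17.7°, H = -15.00°: sin φ sin δ = 0.1275, cos φ cos δ cos H = 0.8353, so cos θ_z = 0.9628.
Top-of-atmosphere irradiance = S₀ cos θ_z = 1365 × 0.9628 = 1314.22 W/m².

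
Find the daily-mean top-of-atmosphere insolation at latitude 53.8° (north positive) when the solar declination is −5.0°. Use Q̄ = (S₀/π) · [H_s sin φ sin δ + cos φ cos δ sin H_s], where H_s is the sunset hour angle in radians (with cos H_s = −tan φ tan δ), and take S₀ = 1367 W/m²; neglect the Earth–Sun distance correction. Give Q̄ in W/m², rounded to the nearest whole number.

−tan φ tan δ = −(1.3663)(-0.0875) = 0.1196; H_s = arccos(0.1196) = 83.13°. In radians, H_s = 1.4509.
H_s sin φ sin δ = 1.4509 × 0.8070 × -0.0872 = -0.1021.
cos φ cos δ sin H_s = 0.5906 × 0.9962 × 0.9928 = 0.5841.
Q̄ = (1367/π) × (-0.1021 + 0.5841) = 435.13 × 0.4820 = 209.73 W/m².

210 W/m²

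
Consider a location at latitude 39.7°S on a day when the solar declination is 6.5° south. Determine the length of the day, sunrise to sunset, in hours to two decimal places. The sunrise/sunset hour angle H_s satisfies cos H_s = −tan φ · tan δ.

12.72 hours

cos H_s = −tan(-39.7°) · tan(-6.5°) = -0.0946, so H_s = arccos(-0.0946) = 95.43°.
Day length = 2 H_s / 15° h⁻¹ = 190.86° / 15 = 12.724 h.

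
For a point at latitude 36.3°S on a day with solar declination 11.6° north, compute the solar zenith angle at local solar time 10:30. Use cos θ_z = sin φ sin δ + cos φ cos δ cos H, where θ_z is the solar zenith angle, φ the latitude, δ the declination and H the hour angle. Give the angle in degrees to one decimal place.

52.4°

Hour angle H = 15° × (10.5 − 12) = -22.50°.
cos θ_z = sin φ sin δ + cos φ cos δ cos H = (-0.5920)(0.2011) + (0.8059)(0.9796)(0.9239) = 0.6103.
θ_z = arccos(0.6103) = 52.39°.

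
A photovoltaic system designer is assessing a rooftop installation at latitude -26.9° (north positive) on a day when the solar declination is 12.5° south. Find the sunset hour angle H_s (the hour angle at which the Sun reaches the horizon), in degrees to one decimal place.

96.5°

cos H_s = −tan(-26.9°) · tan(-12.5°) = -0.1125, so H_s = arccos(-0.1125) = 96.46°.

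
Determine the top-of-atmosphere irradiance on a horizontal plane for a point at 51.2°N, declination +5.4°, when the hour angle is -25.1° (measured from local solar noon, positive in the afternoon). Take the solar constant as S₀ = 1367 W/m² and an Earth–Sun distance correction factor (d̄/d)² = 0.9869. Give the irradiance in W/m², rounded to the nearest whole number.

cos θ_z = sin φ sin δ + cos φ cos δ cos H = (0.7793)(0.0941) + (0.6266)(0.9956)(0.9056) = 0.6383.
Top-of-atmosphere irradiance = S₀ (d̄/d)² cos θ_z = 1367 × 0.9869 × 0.6383 = 861.13 W/m².

861 W/m²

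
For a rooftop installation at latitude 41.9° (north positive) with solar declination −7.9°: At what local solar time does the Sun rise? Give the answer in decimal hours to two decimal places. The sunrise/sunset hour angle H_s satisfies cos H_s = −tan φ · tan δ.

6.48 h

−tan φ tan δ = −(0.8972)(-0.1388) = 0.1245; H_s = arccos(0.1245) = 82.85°.
Sunrise is at 12 − H_s/15 = 12 − 5.523 = 6.477 h local solar time.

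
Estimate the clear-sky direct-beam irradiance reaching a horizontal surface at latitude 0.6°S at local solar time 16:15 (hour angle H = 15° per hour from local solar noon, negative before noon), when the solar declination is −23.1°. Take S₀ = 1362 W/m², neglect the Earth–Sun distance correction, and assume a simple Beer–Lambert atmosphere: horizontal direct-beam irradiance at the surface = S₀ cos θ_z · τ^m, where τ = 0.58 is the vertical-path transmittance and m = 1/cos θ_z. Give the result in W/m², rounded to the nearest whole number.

Hour angle H = 15° × (16.25 − 12) = 63.75°.
With φ = -0.6°, δ = -23.1°, H = 63.75°: sin φ sin δ = 0.0041, cos φ cos δ cos H = 0.4068, so cos θ_z = 0.4109.
Air mass m = 1/cos θ_z = 1/0.4109 = 2.434; τ^m = 0.58^2.434 = 0.2656.
Surface direct beam = 1362 × 0.4109 × 0.2656 = 148.64 W/m².

149 W/m²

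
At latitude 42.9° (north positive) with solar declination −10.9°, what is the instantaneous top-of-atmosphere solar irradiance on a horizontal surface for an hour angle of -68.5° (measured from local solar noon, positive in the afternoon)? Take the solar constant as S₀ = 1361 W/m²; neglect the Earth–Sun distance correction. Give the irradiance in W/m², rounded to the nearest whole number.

184 W/m²

cos θ_z = sin(42.9°) sin(-10.9°) + cos(42.9°) cos(-10.9°) cos(-68.50°) = -0.1287 + 0.2636 = 0.1349.
Top-of-atmosphere irradiance = S₀ cos θ_z = 1361 × 0.1349 = 183.60 W/m².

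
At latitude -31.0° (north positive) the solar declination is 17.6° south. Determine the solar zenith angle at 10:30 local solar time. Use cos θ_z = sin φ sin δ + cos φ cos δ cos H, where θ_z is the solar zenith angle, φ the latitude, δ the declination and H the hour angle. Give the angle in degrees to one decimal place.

24.4°

Hour angle H = 15° × (10.5 − 12) = -22.50°.
cos θ_z = sin(-31.0°) sin(-17.6°) + cos(-31.0°) cos(-17.6°) cos(-22.50°) = 0.1557 + 0.7549 = 0.9106.
θ_z = arccos(0.9106) = 24.41°.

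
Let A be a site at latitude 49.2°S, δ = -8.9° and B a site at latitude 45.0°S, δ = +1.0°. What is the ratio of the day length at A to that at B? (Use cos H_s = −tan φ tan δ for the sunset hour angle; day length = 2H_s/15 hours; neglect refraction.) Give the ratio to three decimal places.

1.129

A: H_s = arccos(−tan -49.2° · tan -8.9°) = 100.45°, so 2H_s/15 = 13.3933 h.
B: H_s = arccos(−tan -45.0° · tan 1.0°) = 89.00°, so 2H_s/15 = 11.8667 h.
Ratio A/B = 13.3933 / 11.8667 = 1.1286.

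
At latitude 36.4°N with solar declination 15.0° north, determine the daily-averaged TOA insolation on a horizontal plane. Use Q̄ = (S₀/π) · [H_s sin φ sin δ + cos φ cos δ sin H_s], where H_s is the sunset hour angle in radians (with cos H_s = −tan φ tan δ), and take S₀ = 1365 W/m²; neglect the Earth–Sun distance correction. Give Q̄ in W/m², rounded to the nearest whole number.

The sunset hour angle satisfies cos H_s = −tan φ tan δ = -0.1975, giving H_s = 101.39°. In radians, H_s = 1.7696.
H_s sin φ sin δ = 1.7696 × 0.5934 × 0.2588 = 0.2718.
cos φ cos δ sin H_s = 0.8049 × 0.9659 × 0.9803 = 0.7621.
Q̄ = (1365/π) × (0.2718 + 0.7621) = 434.49 × 1.0339 = 449.22 W/m².

449 W/m²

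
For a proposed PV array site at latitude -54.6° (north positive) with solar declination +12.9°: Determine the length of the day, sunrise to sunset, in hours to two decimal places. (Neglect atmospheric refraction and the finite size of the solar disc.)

cos H_s = −tan(-54.6°) · tan(12.9°) = 0.3223, so H_s = arccos(0.3223) = 71.20°.
Day length = 2 H_s / 15° h⁻¹ = 142.40° / 15 = 9.493 h.

9.49 hours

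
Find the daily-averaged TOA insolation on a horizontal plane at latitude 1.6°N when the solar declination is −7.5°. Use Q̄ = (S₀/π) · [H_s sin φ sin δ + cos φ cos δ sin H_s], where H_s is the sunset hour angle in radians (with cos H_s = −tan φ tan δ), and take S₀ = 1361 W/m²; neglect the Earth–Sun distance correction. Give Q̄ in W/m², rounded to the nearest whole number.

−tan φ tan δ = −(0.0279)(-0.1317) = 0.0037; H_s = arccos(0.0037) = 89.79°. In radians, H_s = 1.5671.
H_s sin φ sin δ = 1.5671 × 0.0279 × -0.1305 = -0.0057.
cos φ cos δ sin H_s = 0.9996 × 0.9914 × 1.0000 = 0.9910.
Q̄ = (1361/π) × (-0.0057 + 0.9910) = 433.22 × 0.9853 = 426.85 W/m².

427 W/m²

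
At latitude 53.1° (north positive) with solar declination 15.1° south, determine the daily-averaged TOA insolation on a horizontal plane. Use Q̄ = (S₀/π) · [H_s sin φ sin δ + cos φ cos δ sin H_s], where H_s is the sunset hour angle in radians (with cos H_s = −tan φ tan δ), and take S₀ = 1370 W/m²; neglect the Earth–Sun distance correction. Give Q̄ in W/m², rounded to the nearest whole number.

−tan φ tan δ = −(1.3319)(-0.2698) = 0.3593; H_s = arccos(0.3593) = 68.94°. In radians, H_s = 1.2032.
H_s sin φ sin δ = 1.2032 × 0.7997 × -0.2605 = -0.2507.
cos φ cos δ sin H_s = 0.6004 × 0.9655 × 0.9332 = 0.5410.
Q̄ = (1370/π) × (-0.2507 + 0.5410) = 436.08 × 0.2903 = 126.59 W/m².

127 W/m²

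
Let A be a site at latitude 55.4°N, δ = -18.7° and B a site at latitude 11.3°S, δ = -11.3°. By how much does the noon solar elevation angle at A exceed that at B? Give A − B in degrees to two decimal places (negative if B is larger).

A: 90° − |55.4 − (-18.7)| = 15.90°.
B: 90° − |-11.3 − (-11.3)| = 90.00°.
A − B = 15.90 − 90.00 = -74.10°.

-74.10°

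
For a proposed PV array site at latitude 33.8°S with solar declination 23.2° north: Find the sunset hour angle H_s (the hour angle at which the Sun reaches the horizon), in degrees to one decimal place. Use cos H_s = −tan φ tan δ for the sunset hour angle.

73.3°

−tan φ tan δ = −(-0.6694)(0.4286) = 0.2869; H_s = arccos(0.2869) = 73.33°.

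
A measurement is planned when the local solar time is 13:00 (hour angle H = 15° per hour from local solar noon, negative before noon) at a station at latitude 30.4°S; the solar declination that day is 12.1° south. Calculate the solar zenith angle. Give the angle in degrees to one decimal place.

23.0°

Hour angle H = 15° × (13 − 12) = 15.00°.
cos θ_z = sin(-30.4°) sin(-12.1°) + cos(-30.4°) cos(-12.1°) cos(15.00°) = 0.1061 + 0.8146 = 0.9207.
θ_z = arccos(0.9207) = 22.97°.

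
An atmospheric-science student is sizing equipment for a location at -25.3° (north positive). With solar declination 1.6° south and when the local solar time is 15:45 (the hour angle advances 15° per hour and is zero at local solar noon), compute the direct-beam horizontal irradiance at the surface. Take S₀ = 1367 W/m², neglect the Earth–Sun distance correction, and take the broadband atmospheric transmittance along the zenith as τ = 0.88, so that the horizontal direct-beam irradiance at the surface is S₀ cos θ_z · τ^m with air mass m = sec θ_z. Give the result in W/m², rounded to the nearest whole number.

Hour angle H = 15° × (15.75 − 12) = 56.25°.
cos θ_z = sin φ sin δ + cos φ cos δ cos H = (-0.4274)(-0.0279) + (0.9041)(0.9996)(0.5556) = 0.5140.
Air mass m = 1/cos θ_z = 1/0.5140 = 1.946; τ^m = 0.88^1.946 = 0.7798.
Surface direct beam = 1367 × 0.5140 × 0.7798 = 547.92 W/m².

548 W/m²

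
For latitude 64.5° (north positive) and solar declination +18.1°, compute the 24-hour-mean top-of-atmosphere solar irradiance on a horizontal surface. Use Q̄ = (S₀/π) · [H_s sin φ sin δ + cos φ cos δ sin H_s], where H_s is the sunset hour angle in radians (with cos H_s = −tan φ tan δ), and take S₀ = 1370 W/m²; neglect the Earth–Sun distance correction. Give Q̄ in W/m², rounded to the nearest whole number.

414 W/m²

−tan φ tan δ = −(2.0965)(0.3269) = -0.6853; H_s = arccos(-0.6853) = 133.26°. In radians, H_s = 2.3258.
H_s sin φ sin δ = 2.3258 × 0.9026 × 0.3107 = 0.6522.
cos φ cos δ sin H_s = 0.4305 × 0.9505 × 0.7283 = 0.2980.
Q̄ = (1370/π) × (0.6522 + 0.2980) = 436.08 × 0.9502 = 414.36 W/m².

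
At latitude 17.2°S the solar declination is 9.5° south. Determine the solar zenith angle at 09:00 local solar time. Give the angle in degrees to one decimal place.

44.4°

Hour angle H = 15° × (9 − 12) = -45.00°.
cos θ_z = sin(-17.2°) sin(-9.5°) + cos(-17.2°) cos(-9.5°) cos(-45.00°) = 0.0488 + 0.6662 = 0.7150.
θ_z = arccos(0.7150) = 44.36°.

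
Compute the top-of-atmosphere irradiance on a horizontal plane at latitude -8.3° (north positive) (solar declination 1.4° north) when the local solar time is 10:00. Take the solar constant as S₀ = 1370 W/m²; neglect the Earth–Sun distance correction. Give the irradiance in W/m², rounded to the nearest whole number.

Hour angle H = 15° × (10 − 12) = -30.00°.
cos θ_z = sin φ sin δ + cos φ cos δ cos H = (-0.1444)(0.0244) + (0.9895)(0.9997)(0.8660) = 0.8531.
Top-of-atmosphere irradiance = S₀ cos θ_z = 1370 × 0.8531 = 1168.75 W/m².

1169 W/m²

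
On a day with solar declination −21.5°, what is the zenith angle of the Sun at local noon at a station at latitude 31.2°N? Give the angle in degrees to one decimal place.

52.7°

At local solar noon the hour angle is zero, so the zenith angle is |φ − δ| = |31.2° − (-21.5°)| = 52.7°.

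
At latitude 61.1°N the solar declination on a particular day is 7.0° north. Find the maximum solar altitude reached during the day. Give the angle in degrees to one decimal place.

35.9°

At local solar noon the hour angle is zero, so the elevation is 90° − |φ − δ| = 90° − |61.1° − (7.0°)| = 90° − 54.1° = 35.9°.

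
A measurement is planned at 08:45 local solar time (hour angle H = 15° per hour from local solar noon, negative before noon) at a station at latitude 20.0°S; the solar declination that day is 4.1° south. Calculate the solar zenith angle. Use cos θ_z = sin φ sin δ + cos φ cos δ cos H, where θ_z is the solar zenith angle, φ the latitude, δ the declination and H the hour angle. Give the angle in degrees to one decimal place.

Hour angle H = 15° × (8.75 − 12) = -48.75°.
cos θ_z = sin φ sin δ + cos φ cos δ cos H = (-0.3420)(-0.0715) + (0.9397)(0.9974)(0.6593) = 0.6424.
θ_z = arccos(0.6424) = 50.03°.

50.0°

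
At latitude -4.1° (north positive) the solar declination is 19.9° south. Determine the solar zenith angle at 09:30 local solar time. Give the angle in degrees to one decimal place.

Hour angle H = 15° × (9.5 − 12) = -37.50°.
With φ = -4.1°, δ = -19.9°, H = -37.50°: sin φ sin δ = 0.0243, cos φ cos δ cos H = 0.7441, so cos θ_z = 0.7684.
θ_z = arccos(0.7684) = 39.79°.

39.8°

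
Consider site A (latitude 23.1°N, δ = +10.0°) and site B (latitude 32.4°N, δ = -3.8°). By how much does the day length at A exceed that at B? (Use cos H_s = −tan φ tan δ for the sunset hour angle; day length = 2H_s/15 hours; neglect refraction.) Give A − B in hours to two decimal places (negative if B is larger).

+0.90 h

A: H_s = arccos(−tan 23.1° · tan 10.0°) = 94.31°, so 2H_s/15 = 12.5747 h.
B: H_s = arccos(−tan 32.4° · tan -3.8°) = 87.58°, so 2H_s/15 = 11.6773 h.
A − B = 12.5747 − 11.6773 = 0.8974 h.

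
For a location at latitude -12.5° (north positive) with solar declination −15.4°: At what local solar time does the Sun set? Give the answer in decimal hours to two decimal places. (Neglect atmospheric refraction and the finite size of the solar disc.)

The sunset hour angle satisfies cos H_s = −tan φ tan δ = -0.0611, giving H_s = 93.50°.
Sunset is at 12 + H_s/15 = 12 + 6.233 = 18.233 h local solar time.

18.23 h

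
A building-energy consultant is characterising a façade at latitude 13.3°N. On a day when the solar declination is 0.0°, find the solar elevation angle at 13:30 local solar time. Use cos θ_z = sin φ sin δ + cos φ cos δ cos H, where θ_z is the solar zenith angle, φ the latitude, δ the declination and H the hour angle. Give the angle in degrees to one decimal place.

64.0°

Hour angle H = 15° × (13.5 − 12) = 22.50°.
With φ = 13.3°, δ = 0.0°, H = 22.50°: sin φ sin δ = 0.0000, cos φ cos δ cos H = 0.8991, so cos θ_z = 0.8991.
θ_z = arccos(0.8991) = 25.96°, so the elevation is 90° − 25.96° = 64.04°.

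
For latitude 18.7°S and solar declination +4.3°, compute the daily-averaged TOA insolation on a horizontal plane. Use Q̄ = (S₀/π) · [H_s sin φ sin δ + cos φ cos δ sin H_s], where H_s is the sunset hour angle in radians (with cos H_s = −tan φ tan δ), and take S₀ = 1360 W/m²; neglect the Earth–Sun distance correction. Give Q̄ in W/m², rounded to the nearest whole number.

−tan φ tan δ = −(-0.3385)(0.0752) = 0.0255; H_s = arccos(0.0255) = 88.54°. In radians, H_s = 1.5453.
H_s sin φ sin δ = 1.5453 × -0.3206 × 0.0750 = -0.0372.
cos φ cos δ sin H_s = 0.9472 × 0.9972 × 0.9997 = 0.9443.
Q̄ = (1360/π) × (-0.0372 + 0.9443) = 432.90 × 0.9071 = 392.68 W/m².

393 W/m²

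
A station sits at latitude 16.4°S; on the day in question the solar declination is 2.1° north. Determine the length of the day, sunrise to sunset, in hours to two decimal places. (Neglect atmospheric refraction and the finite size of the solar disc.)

−tan φ tan δ = −(-0.2943)(0.0367) = 0.0108; H_s = arccos(0.0108) = 89.38°.
Day length = 2 H_s / 15° h⁻¹ = 178.76° / 15 = 11.917 h.

11.92 hours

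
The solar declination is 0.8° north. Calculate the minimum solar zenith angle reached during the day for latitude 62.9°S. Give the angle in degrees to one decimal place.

At local solar noon the hour angle is zero, so the zenith angle is |φ − δ| = |-62.9° − (0.8°)| = 63.7°.

63.7°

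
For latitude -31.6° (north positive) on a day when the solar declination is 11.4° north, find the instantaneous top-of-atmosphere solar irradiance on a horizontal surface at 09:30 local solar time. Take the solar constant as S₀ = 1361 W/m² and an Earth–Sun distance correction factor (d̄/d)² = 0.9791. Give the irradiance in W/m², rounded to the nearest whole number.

Hour angle H = 15° × (9.5 − 12) = -37.50°.
cos θ_z = sin φ sin δ + cos φ cos δ cos H = (-0.5240)(0.1977) + (0.8517)(0.9803)(0.7934) = 0.5588.
Top-of-atmosphere irradiance = S₀ (d̄/d)² cos θ_z = 1361 × 0.9791 × 0.5588 = 744.63 W/m².

745 W/m²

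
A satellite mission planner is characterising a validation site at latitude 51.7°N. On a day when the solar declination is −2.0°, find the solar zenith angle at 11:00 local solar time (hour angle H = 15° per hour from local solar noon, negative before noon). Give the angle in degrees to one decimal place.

Hour angle H = 15° × (11 − 12) = -15.00°.
cos θ_z = sin(51.7°) sin(-2.0°) + cos(51.7°) cos(-2.0°) cos(-15.00°) = -0.0274 + 0.5983 = 0.5709.
θ_z = arccos(0.5709) = 55.19°.

55.2°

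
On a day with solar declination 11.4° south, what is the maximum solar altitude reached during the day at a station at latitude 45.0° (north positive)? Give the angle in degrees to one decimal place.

33.6°

At local solar noon the hour angle is zero, so the elevation is 90° − |φ − δ| = 90° − |45.0° − (-11.4°)| = 90° − 56.4° = 33.6°.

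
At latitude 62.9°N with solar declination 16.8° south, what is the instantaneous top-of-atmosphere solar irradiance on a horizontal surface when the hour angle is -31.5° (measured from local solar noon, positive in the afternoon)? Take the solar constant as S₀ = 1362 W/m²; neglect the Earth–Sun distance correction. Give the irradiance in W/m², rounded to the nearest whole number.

156 W/m²

cos θ_z = sin(62.9°) sin(-16.8°) + cos(62.9°) cos(-16.8°) cos(-31.50°) = -0.2573 + 0.3718 = 0.1145.
Top-of-atmosphere irradiance = S₀ cos θ_z = 1362 × 0.1145 = 155.95 W/m².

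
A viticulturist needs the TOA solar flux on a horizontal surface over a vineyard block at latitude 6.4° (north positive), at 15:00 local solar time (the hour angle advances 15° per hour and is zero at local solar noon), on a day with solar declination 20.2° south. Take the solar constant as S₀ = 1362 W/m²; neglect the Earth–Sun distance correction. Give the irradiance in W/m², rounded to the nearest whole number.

Hour angle H = 15° × (15 − 12) = 45.00°.
With φ = 6.4°, δ = -20.2°, H = 45.00°: sin φ sin δ = -0.0385, cos φ cos δ cos H = 0.6595, so cos θ_z = 0.6210.
Top-of-atmosphere irradiance = S₀ cos θ_z = 1362 × 0.6210 = 845.80 W/m².

846 W/m²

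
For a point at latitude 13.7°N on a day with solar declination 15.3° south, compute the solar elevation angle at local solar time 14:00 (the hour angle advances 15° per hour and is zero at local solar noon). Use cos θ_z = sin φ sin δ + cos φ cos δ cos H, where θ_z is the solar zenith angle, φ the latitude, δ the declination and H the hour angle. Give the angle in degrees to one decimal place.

48.5°

Hour angle H = 15° × (14 − 12) = 30.00°.
cos θ_z = sin(13.7°) sin(-15.3°) + cos(13.7°) cos(-15.3°) cos(30.00°) = -0.0625 + 0.8116 = 0.7491.
θ_z = arccos(0.7491) = 41.49°, so the elevation is 90° − 41.49° = 48.51°.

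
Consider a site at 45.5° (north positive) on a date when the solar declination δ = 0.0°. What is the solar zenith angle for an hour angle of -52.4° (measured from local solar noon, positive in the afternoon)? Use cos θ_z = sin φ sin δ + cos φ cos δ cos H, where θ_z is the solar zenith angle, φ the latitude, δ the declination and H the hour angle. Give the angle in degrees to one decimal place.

cos θ_z = sin(45.5°) sin(0.0°) + cos(45.5°) cos(0.0°) cos(-52.40°) = 0.0000 + 0.4277 = 0.4277.
θ_z = arccos(0.4277) = 64.68°.

64.7°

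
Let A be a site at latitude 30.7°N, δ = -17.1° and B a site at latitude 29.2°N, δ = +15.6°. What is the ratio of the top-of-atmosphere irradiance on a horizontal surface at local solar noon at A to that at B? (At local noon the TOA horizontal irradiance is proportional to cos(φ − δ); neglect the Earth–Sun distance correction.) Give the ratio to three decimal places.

A: cos θ_z = cos(30.7° − (-17.1°)) = 0.6717.
B: cos θ_z = cos(29.2° − (15.6°)) = 0.9720.
Ratio A/B = 0.6717 / 0.9720 = 0.6910.

0.691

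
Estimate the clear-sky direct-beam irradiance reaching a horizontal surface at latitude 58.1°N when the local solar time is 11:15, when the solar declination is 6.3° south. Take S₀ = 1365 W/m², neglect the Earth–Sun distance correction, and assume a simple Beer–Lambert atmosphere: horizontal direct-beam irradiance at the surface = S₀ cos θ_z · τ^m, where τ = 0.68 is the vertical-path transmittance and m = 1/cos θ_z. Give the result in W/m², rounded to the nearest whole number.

Hour angle H = 15° × (11.25 − 12) = -11.25°.
cos θ_z = sin(58.1°) sin(-6.3°) + cos(58.1°) cos(-6.3°) cos(-11.25°) = -0.0932 + 0.5152 = 0.4220.
Air mass m = 1/cos θ_z = 1/0.4220 = 2.370; τ^m = 0.68^2.370 = 0.4009.
Surface direct beam = 1365 × 0.4220 × 0.4009 = 230.93 W/m².

231 W/m²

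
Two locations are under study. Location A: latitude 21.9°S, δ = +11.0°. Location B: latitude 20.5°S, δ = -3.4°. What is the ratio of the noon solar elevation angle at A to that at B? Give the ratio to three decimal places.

A: 90° − |-21.9 − (11.0)| = 57.10°.
B: 90° − |-20.5 − (-3.4)| = 72.90°.
Ratio A/B = 57.1000 / 72.9000 = 0.7833.

0.783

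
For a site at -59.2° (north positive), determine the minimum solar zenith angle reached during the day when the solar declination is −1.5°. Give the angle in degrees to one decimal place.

At local solar noon the hour angle is zero, so the zenith angle is |φ − δ| = |-59.2° − (-1.5°)| = 57.7°.

57.7°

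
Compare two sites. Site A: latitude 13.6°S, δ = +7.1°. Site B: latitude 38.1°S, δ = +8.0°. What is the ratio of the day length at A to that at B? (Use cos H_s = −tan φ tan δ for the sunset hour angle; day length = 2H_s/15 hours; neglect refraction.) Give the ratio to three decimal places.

1.055

A: H_s = arccos(−tan -13.6° · tan 7.1°) = 88.27°, so 2H_s/15 = 11.7693 h.
B: H_s = arccos(−tan -38.1° · tan 8.0°) = 83.67°, so 2H_s/15 = 11.1560 h.
Ratio A/B = 11.7693 / 11.1560 = 1.0550.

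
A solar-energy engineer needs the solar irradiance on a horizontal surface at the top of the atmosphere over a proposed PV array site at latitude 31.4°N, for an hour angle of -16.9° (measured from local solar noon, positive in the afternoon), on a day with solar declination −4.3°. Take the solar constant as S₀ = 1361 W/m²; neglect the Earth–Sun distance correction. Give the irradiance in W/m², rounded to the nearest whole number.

cos θ_z = sin(31.4°) sin(-4.3°) + cos(31.4°) cos(-4.3°) cos(-16.90°) = -0.0391 + 0.8144 = 0.7753.
Top-of-atmosphere irradiance = S₀ cos θ_z = 1361 × 0.7753 = 1055.18 W/m².

1055 W/m²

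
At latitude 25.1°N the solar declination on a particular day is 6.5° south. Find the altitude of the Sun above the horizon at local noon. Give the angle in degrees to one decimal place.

At local solar noon the hour angle is zero, so the elevation is 90° − |φ − δ| = 90° − |25.1° − (-6.5°)| = 90° − 31.6° = 58.4°.

58.4°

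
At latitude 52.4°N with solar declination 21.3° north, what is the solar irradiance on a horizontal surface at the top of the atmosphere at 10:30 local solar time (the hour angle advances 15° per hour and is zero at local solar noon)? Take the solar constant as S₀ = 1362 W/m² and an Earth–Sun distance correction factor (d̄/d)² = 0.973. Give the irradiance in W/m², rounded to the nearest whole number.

Hour angle H = 15° × (10.5 − 12) = -22.50°.
cos θ_z = sin φ sin δ + cos φ cos δ cos H = (0.7923)(0.3633) + (0.6101)(0.9317)(0.9239) = 0.8130.
Top-of-atmosphere irradiance = S₀ (d̄/d)² cos θ_z = 1362 × 0.973 × 0.8130 = 1077.41 W/m².

1077 W/m²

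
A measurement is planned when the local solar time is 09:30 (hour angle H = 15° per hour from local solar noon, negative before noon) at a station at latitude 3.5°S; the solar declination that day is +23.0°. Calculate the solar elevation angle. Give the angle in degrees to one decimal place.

Hour angle H = 15° × (9.5 − 12) = -37.50°.
With φ = -3.5°, δ = 23.0°, H = -37.50°: sin φ sin δ = -0.0239, cos φ cos δ cos H = 0.7289, so cos θ_z = 0.7050.
θ_z = arccos(0.7050) = 45.17°, so the elevation is 90° − 45.17° = 44.83°.

44.8°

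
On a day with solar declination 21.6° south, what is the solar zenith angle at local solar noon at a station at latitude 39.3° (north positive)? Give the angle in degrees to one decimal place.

60.9°

At local solar noon the hour angle is zero, so the zenith angle is |φ − δ| = |39.3° − (-21.6°)| = 60.9°.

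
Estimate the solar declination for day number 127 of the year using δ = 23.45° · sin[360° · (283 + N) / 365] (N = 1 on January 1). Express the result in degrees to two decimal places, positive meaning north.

+16.40°

360 × (283 + 127) / 365 = 404.384°; sin(404.384°) = 0.6995.
δ = 23.45 × 0.6995 = 16.403° ≈ +16.40°.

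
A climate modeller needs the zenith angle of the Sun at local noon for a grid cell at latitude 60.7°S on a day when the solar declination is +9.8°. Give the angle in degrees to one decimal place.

At local solar noon the hour angle is zero, so the zenith angle is |φ − δ| = |-60.7° − (9.8°)| = 70.5°.

70.5°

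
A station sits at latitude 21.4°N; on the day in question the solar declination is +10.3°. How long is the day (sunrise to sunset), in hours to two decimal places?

The sunset hour angle satisfies cos H_s = −tan φ tan δ = -0.0712, giving H_s = 94.08°.
Day length = 2 H_s / 15° h⁻¹ = 188.16° / 15 = 12.544 h.

12.54 hours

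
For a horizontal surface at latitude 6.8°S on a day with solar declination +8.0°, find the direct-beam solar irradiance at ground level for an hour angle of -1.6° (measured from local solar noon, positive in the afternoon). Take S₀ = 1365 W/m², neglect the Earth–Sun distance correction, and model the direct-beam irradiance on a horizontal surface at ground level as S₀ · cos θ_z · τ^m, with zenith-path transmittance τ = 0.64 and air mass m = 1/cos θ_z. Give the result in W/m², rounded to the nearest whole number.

cos θ_z = sin φ sin δ + cos φ cos δ cos H = (-0.1184)(0.1392) + (0.9930)(0.9903)(0.9996) = 0.9665.
Air mass m = 1/cos θ_z = 1/0.9665 = 1.035; τ^m = 0.64^1.035 = 0.6301.
Surface direct beam = 1365 × 0.9665 × 0.6301 = 831.27 W/m².

831 W/m²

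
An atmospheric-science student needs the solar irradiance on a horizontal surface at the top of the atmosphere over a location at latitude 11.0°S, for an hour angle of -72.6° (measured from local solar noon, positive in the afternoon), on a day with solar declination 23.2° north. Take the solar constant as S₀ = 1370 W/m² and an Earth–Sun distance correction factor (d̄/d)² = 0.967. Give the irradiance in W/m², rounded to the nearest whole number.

cos θ_z = sin φ sin δ + cos φ cos δ cos H = (-0.1908)(0.3939) + (0.9816)(0.9191)(0.2990) = 0.1946.
Top-of-atmosphere irradiance = S₀ (d̄/d)² cos θ_z = 1370 × 0.967 × 0.1946 = 257.80 W/m².

258 W/m²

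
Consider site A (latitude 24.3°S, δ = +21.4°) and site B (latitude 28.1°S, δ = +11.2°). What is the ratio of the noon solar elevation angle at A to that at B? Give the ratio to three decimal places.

A: 90° − |-24.3 − (21.4)| = 44.30°.
B: 90° − |-28.1 − (11.2)| = 50.70°.
Ratio A/B = 44.3000 / 50.7000 = 0.8738.

0.874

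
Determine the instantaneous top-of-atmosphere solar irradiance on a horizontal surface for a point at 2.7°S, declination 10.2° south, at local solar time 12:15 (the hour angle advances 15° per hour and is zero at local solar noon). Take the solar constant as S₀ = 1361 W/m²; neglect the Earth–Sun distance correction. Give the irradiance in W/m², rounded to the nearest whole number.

1346 W/m²

Hour angle H = 15° × (12.25 − 12) = 3.75°.
With φ = -2.7°, δ = -10.2°, H = 3.75°: sin φ sin δ = 0.0083, cos φ cos δ cos H = 0.9810, so cos θ_z = 0.9893.
Top-of-atmosphere irradiance = S₀ cos θ_z = 1361 × 0.9893 = 1346.44 W/m².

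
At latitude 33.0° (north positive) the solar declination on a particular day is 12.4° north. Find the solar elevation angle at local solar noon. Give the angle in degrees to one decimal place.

69.4°

At local solar noon the hour angle is zero, so the elevation is 90° − |φ − δ| = 90° − |33.0° − (12.4°)| = 90° − 20.6° = 69.4°.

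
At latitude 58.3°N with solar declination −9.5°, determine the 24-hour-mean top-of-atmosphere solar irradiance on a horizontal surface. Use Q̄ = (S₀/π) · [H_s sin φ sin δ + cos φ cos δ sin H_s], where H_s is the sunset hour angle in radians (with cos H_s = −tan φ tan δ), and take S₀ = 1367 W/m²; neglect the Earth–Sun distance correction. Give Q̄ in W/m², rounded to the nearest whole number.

138 W/m²

The sunset hour angle satisfies cos H_s = −tan φ tan δ = 0.2710, giving H_s = 74.28°. In radians, H_s = 1.2964.
H_s sin φ sin δ = 1.2964 × 0.8508 × -0.1650 = -0.1820.
cos φ cos δ sin H_s = 0.5255 × 0.9863 × 0.9626 = 0.4989.
Q̄ = (1367/π) × (-0.1820 + 0.4989) = 435.13 × 0.3169 = 137.89 W/m².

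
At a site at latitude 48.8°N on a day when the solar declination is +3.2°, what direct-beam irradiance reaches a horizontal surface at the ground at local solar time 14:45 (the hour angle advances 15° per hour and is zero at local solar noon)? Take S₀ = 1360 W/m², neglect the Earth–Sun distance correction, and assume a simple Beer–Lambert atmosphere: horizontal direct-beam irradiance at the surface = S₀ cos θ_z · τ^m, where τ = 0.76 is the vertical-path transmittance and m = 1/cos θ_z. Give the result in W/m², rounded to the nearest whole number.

437 W/m²

Hour angle H = 15° × (14.75 − 12) = 41.25°.
cos θ_z = sin φ sin δ + cos φ cos δ cos H = (0.7524)(0.0558) + (0.6587)(0.9984)(0.7518) = 0.5364.
Air mass m = 1/cos θ_z = 1/0.5364 = 1.864; τ^m = 0.76^1.864 = 0.5996.
Surface direct beam = 1360 × 0.5364 × 0.5996 = 437.41 W/m².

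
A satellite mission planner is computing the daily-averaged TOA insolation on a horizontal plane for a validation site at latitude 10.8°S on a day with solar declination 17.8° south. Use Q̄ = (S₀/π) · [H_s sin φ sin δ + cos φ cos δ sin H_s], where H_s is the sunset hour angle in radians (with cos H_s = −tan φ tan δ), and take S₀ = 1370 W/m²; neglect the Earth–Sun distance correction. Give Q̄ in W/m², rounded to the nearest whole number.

448 W/m²

cos H_s = −tan(-10.8°) · tan(-17.8°) = -0.0612, so H_s = arccos(-0.0612) = 93.51°. In radians, H_s = 1.6321.
H_s sin φ sin δ = 1.6321 × -0.1874 × -0.3057 = 0.0935.
cos φ cos δ sin H_s = 0.9823 × 0.9521 × 0.9981 = 0.9335.
Q̄ = (1370/π) × (0.0935 + 0.9335) = 436.08 × 1.0270 = 447.85 W/m².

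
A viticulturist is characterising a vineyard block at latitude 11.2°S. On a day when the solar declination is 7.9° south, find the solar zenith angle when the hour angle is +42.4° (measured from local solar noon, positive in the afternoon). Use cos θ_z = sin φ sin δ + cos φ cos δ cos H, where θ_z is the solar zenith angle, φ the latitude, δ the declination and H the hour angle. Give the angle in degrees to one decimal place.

41.9°

cos θ_z = sin φ sin δ + cos φ cos δ cos H = (-0.1942)(-0.1374) + (0.9810)(0.9905)(0.7385) = 0.7443.
θ_z = arccos(0.7443) = 41.90°.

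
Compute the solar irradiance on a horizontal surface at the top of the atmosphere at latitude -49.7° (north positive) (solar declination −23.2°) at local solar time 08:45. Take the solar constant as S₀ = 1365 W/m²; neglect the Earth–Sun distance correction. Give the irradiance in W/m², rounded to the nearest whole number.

Hour angle H = 15° × (8.75 − 12) = -48.75°.
cos θ_z = sin φ sin δ + cos φ cos δ cos H = (-0.7627)(-0.3939) + (0.6468)(0.9191)(0.6593) = 0.6924.
Top-of-atmosphere irradiance = S₀ cos θ_z = 1365 × 0.6924 = 945.13 W/m².

945 W/m²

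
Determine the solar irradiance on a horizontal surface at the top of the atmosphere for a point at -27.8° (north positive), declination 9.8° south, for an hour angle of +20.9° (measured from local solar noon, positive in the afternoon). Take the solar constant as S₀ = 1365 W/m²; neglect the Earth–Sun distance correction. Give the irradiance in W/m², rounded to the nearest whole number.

cos θ_z = sin φ sin δ + cos φ cos δ cos H = (-0.4664)(-0.1702) + (0.8846)(0.9854)(0.9342) = 0.8937.
Top-of-atmosphere irradiance = S₀ cos θ_z = 1365 × 0.8937 = 1219.90 W/m².

1220 W/m²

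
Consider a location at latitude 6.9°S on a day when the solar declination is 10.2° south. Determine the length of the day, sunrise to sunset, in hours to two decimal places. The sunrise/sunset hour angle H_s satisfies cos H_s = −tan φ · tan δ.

−tan φ tan δ = −(-0.1210)(-0.1799) = -0.0218; H_s = arccos(-0.0218) = 91.25°.
Day length = 2 H_s / 15° h⁻¹ = 182.50° / 15 = 12.167 h.

12.17 hours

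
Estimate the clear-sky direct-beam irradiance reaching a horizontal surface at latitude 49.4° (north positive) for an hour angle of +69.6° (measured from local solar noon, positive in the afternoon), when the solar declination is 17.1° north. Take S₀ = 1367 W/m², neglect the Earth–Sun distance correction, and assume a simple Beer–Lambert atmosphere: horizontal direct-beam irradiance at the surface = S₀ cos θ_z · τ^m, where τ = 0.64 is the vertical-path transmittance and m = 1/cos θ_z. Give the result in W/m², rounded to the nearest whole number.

cos θ_z = sin φ sin δ + cos φ cos δ cos H = (0.7593)(0.2940) + (0.6508)(0.9558)(0.3486) = 0.4401.
Air mass m = 1/cos θ_z = 1/0.4401 = 2.272; τ^m = 0.64^2.272 = 0.3628.
Surface direct beam = 1367 × 0.4401 × 0.3628 = 218.27 W/m².

218 W/m²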